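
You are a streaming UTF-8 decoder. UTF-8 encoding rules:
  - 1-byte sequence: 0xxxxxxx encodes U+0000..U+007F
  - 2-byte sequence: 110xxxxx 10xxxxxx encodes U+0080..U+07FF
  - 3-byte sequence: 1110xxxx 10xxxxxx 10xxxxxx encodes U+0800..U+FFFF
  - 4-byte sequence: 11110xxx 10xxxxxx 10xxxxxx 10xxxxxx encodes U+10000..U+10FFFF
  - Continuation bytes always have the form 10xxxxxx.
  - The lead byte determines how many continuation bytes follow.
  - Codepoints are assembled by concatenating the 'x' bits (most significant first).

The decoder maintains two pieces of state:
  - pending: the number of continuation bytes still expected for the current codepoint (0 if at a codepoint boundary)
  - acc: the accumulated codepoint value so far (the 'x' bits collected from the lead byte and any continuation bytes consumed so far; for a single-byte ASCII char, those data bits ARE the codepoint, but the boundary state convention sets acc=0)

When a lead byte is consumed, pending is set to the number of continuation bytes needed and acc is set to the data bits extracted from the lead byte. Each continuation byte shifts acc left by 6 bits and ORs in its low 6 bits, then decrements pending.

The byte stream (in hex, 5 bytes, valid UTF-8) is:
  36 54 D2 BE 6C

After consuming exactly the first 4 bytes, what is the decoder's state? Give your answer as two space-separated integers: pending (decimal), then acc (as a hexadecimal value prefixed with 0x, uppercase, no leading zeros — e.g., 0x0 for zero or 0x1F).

Answer: 0 0x4BE

Derivation:
Byte[0]=36: 1-byte. pending=0, acc=0x0
Byte[1]=54: 1-byte. pending=0, acc=0x0
Byte[2]=D2: 2-byte lead. pending=1, acc=0x12
Byte[3]=BE: continuation. acc=(acc<<6)|0x3E=0x4BE, pending=0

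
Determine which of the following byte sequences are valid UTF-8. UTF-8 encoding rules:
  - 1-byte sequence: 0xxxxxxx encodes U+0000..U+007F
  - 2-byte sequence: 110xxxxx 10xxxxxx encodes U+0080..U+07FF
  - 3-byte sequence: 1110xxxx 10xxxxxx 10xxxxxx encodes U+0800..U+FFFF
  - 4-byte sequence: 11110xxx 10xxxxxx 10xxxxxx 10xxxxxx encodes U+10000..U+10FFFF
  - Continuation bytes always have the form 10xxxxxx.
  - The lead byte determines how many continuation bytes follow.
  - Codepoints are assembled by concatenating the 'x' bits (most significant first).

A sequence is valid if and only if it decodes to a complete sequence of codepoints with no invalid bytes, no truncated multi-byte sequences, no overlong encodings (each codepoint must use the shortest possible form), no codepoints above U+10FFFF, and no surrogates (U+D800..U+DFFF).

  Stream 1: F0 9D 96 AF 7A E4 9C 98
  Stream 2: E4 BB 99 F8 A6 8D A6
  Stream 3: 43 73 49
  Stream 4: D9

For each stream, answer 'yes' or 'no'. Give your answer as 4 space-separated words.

Answer: yes no yes no

Derivation:
Stream 1: decodes cleanly. VALID
Stream 2: error at byte offset 3. INVALID
Stream 3: decodes cleanly. VALID
Stream 4: error at byte offset 1. INVALID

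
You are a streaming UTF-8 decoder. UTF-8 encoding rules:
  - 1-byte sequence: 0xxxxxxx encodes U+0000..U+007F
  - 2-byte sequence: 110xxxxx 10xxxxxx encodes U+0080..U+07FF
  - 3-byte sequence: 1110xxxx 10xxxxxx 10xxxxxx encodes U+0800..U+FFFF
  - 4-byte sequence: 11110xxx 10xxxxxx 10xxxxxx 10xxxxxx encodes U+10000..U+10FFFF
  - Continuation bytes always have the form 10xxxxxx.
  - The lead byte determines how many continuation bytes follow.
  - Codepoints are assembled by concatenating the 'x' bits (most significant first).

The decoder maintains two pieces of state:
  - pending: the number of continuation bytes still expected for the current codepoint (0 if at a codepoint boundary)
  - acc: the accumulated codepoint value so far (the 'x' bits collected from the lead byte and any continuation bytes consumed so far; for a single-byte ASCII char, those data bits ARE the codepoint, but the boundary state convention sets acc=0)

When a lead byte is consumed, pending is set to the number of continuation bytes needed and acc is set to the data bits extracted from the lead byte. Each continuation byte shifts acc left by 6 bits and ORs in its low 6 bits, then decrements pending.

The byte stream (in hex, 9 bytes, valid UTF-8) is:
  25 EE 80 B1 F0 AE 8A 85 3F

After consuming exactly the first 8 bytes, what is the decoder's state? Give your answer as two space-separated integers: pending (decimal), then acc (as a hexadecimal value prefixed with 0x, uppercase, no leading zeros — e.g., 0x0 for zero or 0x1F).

Byte[0]=25: 1-byte. pending=0, acc=0x0
Byte[1]=EE: 3-byte lead. pending=2, acc=0xE
Byte[2]=80: continuation. acc=(acc<<6)|0x00=0x380, pending=1
Byte[3]=B1: continuation. acc=(acc<<6)|0x31=0xE031, pending=0
Byte[4]=F0: 4-byte lead. pending=3, acc=0x0
Byte[5]=AE: continuation. acc=(acc<<6)|0x2E=0x2E, pending=2
Byte[6]=8A: continuation. acc=(acc<<6)|0x0A=0xB8A, pending=1
Byte[7]=85: continuation. acc=(acc<<6)|0x05=0x2E285, pending=0

Answer: 0 0x2E285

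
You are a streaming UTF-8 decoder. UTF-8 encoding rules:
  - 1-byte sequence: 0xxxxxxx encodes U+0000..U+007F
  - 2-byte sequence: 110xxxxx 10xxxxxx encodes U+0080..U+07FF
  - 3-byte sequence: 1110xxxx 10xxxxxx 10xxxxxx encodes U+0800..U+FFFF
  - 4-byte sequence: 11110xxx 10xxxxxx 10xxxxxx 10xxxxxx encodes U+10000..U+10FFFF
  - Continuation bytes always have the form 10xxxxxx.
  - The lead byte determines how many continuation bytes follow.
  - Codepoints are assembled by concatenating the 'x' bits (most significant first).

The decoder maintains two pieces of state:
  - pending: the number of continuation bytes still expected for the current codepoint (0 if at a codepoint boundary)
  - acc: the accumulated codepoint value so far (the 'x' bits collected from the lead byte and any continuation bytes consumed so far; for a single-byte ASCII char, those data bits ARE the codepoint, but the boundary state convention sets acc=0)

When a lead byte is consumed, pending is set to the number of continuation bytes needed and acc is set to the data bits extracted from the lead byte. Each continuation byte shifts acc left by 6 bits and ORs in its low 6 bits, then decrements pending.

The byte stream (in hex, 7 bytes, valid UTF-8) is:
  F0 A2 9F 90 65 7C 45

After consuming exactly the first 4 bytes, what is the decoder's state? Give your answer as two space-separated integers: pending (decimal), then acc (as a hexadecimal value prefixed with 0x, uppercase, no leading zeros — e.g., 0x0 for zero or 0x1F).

Answer: 0 0x227D0

Derivation:
Byte[0]=F0: 4-byte lead. pending=3, acc=0x0
Byte[1]=A2: continuation. acc=(acc<<6)|0x22=0x22, pending=2
Byte[2]=9F: continuation. acc=(acc<<6)|0x1F=0x89F, pending=1
Byte[3]=90: continuation. acc=(acc<<6)|0x10=0x227D0, pending=0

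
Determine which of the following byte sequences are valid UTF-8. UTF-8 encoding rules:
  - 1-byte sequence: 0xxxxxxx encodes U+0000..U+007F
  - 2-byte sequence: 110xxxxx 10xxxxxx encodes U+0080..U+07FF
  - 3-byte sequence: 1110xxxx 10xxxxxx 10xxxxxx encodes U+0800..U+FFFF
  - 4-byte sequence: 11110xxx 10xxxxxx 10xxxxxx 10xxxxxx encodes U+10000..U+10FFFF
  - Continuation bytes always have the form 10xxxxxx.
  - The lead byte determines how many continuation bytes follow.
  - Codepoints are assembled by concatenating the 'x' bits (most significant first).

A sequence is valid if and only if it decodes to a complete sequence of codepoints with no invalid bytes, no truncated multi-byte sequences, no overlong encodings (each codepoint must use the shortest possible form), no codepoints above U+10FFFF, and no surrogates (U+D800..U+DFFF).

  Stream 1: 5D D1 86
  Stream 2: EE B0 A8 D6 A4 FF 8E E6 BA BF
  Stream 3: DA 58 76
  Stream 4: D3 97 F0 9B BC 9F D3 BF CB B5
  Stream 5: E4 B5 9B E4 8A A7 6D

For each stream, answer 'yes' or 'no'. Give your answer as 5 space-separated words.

Stream 1: decodes cleanly. VALID
Stream 2: error at byte offset 5. INVALID
Stream 3: error at byte offset 1. INVALID
Stream 4: decodes cleanly. VALID
Stream 5: decodes cleanly. VALID

Answer: yes no no yes yes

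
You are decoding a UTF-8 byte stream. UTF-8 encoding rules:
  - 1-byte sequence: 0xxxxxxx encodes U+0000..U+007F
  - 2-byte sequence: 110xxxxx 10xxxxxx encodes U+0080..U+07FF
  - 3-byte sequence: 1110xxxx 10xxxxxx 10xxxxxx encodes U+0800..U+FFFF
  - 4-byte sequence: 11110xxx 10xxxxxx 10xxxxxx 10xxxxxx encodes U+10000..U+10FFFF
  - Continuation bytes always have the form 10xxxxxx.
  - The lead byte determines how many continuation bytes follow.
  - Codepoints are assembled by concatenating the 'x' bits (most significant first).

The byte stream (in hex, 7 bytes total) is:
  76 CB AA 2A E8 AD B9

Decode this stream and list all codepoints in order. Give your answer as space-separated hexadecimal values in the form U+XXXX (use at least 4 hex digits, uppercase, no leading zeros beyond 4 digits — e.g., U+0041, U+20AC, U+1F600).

Answer: U+0076 U+02EA U+002A U+8B79

Derivation:
Byte[0]=76: 1-byte ASCII. cp=U+0076
Byte[1]=CB: 2-byte lead, need 1 cont bytes. acc=0xB
Byte[2]=AA: continuation. acc=(acc<<6)|0x2A=0x2EA
Completed: cp=U+02EA (starts at byte 1)
Byte[3]=2A: 1-byte ASCII. cp=U+002A
Byte[4]=E8: 3-byte lead, need 2 cont bytes. acc=0x8
Byte[5]=AD: continuation. acc=(acc<<6)|0x2D=0x22D
Byte[6]=B9: continuation. acc=(acc<<6)|0x39=0x8B79
Completed: cp=U+8B79 (starts at byte 4)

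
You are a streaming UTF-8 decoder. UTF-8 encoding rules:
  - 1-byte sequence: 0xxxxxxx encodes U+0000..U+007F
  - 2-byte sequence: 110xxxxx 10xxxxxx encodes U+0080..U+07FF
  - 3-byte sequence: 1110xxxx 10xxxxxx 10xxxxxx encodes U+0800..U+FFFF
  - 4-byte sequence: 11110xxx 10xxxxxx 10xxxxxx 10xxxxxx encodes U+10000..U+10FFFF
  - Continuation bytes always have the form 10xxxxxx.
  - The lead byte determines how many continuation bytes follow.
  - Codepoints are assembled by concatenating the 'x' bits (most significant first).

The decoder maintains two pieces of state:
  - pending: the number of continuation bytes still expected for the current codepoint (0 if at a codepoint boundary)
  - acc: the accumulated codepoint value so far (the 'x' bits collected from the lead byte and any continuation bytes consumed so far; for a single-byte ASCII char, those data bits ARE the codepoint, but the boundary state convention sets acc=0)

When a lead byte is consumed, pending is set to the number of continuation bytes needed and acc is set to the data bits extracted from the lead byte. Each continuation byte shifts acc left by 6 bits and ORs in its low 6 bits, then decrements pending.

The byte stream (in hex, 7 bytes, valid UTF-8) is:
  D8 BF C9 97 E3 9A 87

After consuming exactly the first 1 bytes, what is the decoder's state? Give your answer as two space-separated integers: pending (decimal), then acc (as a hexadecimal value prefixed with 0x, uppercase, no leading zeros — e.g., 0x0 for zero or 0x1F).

Answer: 1 0x18

Derivation:
Byte[0]=D8: 2-byte lead. pending=1, acc=0x18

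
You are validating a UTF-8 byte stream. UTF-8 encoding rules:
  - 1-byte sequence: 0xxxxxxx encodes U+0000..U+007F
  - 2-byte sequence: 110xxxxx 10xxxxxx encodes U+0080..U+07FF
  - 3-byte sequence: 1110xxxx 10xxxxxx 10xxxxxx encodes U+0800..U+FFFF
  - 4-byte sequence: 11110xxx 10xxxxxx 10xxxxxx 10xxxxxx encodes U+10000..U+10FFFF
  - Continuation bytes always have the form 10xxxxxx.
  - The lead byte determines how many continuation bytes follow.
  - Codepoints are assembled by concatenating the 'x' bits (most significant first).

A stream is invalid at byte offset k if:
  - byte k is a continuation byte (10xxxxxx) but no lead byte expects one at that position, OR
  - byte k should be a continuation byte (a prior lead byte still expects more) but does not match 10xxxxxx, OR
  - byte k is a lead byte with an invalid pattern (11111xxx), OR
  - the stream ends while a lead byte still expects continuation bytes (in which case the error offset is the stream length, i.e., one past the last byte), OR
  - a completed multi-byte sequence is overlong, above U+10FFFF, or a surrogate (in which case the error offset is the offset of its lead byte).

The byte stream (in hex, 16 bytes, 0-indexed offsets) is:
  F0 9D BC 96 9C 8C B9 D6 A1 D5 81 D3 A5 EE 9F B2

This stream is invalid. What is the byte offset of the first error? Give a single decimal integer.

Byte[0]=F0: 4-byte lead, need 3 cont bytes. acc=0x0
Byte[1]=9D: continuation. acc=(acc<<6)|0x1D=0x1D
Byte[2]=BC: continuation. acc=(acc<<6)|0x3C=0x77C
Byte[3]=96: continuation. acc=(acc<<6)|0x16=0x1DF16
Completed: cp=U+1DF16 (starts at byte 0)
Byte[4]=9C: INVALID lead byte (not 0xxx/110x/1110/11110)

Answer: 4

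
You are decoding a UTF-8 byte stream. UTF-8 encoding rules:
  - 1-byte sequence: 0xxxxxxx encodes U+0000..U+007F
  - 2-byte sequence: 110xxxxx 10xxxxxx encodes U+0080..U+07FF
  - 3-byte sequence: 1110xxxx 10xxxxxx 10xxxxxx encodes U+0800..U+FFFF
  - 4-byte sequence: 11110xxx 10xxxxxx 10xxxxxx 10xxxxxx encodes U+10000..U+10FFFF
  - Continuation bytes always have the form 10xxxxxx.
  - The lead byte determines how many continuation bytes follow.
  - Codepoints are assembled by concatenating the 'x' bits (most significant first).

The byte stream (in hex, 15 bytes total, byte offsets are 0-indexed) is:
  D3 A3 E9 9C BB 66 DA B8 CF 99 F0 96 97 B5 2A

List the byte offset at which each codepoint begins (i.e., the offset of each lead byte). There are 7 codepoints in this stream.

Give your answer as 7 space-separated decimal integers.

Byte[0]=D3: 2-byte lead, need 1 cont bytes. acc=0x13
Byte[1]=A3: continuation. acc=(acc<<6)|0x23=0x4E3
Completed: cp=U+04E3 (starts at byte 0)
Byte[2]=E9: 3-byte lead, need 2 cont bytes. acc=0x9
Byte[3]=9C: continuation. acc=(acc<<6)|0x1C=0x25C
Byte[4]=BB: continuation. acc=(acc<<6)|0x3B=0x973B
Completed: cp=U+973B (starts at byte 2)
Byte[5]=66: 1-byte ASCII. cp=U+0066
Byte[6]=DA: 2-byte lead, need 1 cont bytes. acc=0x1A
Byte[7]=B8: continuation. acc=(acc<<6)|0x38=0x6B8
Completed: cp=U+06B8 (starts at byte 6)
Byte[8]=CF: 2-byte lead, need 1 cont bytes. acc=0xF
Byte[9]=99: continuation. acc=(acc<<6)|0x19=0x3D9
Completed: cp=U+03D9 (starts at byte 8)
Byte[10]=F0: 4-byte lead, need 3 cont bytes. acc=0x0
Byte[11]=96: continuation. acc=(acc<<6)|0x16=0x16
Byte[12]=97: continuation. acc=(acc<<6)|0x17=0x597
Byte[13]=B5: continuation. acc=(acc<<6)|0x35=0x165F5
Completed: cp=U+165F5 (starts at byte 10)
Byte[14]=2A: 1-byte ASCII. cp=U+002A

Answer: 0 2 5 6 8 10 14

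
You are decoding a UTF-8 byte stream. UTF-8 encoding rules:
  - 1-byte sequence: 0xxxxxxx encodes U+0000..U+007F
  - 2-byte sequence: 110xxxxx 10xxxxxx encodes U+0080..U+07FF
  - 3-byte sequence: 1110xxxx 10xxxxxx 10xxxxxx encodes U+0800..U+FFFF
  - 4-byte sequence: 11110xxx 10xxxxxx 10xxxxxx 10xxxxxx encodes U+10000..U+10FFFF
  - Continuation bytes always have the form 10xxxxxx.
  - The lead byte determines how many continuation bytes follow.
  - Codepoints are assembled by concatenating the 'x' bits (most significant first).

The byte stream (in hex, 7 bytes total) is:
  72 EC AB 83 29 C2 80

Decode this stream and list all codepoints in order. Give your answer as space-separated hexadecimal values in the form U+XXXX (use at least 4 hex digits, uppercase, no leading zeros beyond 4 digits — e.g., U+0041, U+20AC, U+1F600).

Byte[0]=72: 1-byte ASCII. cp=U+0072
Byte[1]=EC: 3-byte lead, need 2 cont bytes. acc=0xC
Byte[2]=AB: continuation. acc=(acc<<6)|0x2B=0x32B
Byte[3]=83: continuation. acc=(acc<<6)|0x03=0xCAC3
Completed: cp=U+CAC3 (starts at byte 1)
Byte[4]=29: 1-byte ASCII. cp=U+0029
Byte[5]=C2: 2-byte lead, need 1 cont bytes. acc=0x2
Byte[6]=80: continuation. acc=(acc<<6)|0x00=0x80
Completed: cp=U+0080 (starts at byte 5)

Answer: U+0072 U+CAC3 U+0029 U+0080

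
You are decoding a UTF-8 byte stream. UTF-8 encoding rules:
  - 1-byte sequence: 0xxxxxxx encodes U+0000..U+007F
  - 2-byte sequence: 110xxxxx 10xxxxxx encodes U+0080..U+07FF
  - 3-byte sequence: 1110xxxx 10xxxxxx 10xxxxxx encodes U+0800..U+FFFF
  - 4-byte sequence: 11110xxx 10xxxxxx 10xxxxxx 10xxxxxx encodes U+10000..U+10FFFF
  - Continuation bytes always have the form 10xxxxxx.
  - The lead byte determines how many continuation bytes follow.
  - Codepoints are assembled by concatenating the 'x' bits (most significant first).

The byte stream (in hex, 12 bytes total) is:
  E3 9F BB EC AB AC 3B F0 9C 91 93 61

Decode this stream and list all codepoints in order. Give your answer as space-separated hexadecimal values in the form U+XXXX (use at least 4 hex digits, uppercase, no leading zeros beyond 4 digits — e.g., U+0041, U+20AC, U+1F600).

Byte[0]=E3: 3-byte lead, need 2 cont bytes. acc=0x3
Byte[1]=9F: continuation. acc=(acc<<6)|0x1F=0xDF
Byte[2]=BB: continuation. acc=(acc<<6)|0x3B=0x37FB
Completed: cp=U+37FB (starts at byte 0)
Byte[3]=EC: 3-byte lead, need 2 cont bytes. acc=0xC
Byte[4]=AB: continuation. acc=(acc<<6)|0x2B=0x32B
Byte[5]=AC: continuation. acc=(acc<<6)|0x2C=0xCAEC
Completed: cp=U+CAEC (starts at byte 3)
Byte[6]=3B: 1-byte ASCII. cp=U+003B
Byte[7]=F0: 4-byte lead, need 3 cont bytes. acc=0x0
Byte[8]=9C: continuation. acc=(acc<<6)|0x1C=0x1C
Byte[9]=91: continuation. acc=(acc<<6)|0x11=0x711
Byte[10]=93: continuation. acc=(acc<<6)|0x13=0x1C453
Completed: cp=U+1C453 (starts at byte 7)
Byte[11]=61: 1-byte ASCII. cp=U+0061

Answer: U+37FB U+CAEC U+003B U+1C453 U+0061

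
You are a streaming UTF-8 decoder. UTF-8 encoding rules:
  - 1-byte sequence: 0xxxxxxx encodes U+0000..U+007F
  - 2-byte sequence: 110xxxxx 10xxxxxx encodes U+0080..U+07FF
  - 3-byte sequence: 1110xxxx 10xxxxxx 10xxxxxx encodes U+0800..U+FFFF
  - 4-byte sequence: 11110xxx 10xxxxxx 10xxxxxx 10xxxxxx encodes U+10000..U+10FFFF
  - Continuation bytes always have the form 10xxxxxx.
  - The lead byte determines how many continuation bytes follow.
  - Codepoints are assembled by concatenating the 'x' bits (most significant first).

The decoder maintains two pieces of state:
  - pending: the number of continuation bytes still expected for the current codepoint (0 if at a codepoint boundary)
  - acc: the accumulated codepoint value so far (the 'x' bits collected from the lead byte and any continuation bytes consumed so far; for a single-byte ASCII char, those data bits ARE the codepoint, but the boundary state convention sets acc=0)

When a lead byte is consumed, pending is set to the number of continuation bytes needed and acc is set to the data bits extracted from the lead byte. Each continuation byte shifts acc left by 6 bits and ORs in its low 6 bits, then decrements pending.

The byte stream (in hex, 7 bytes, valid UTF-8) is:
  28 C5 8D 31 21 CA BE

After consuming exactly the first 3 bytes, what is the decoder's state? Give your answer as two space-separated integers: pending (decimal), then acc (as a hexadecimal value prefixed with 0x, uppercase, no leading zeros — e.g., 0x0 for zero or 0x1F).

Byte[0]=28: 1-byte. pending=0, acc=0x0
Byte[1]=C5: 2-byte lead. pending=1, acc=0x5
Byte[2]=8D: continuation. acc=(acc<<6)|0x0D=0x14D, pending=0

Answer: 0 0x14D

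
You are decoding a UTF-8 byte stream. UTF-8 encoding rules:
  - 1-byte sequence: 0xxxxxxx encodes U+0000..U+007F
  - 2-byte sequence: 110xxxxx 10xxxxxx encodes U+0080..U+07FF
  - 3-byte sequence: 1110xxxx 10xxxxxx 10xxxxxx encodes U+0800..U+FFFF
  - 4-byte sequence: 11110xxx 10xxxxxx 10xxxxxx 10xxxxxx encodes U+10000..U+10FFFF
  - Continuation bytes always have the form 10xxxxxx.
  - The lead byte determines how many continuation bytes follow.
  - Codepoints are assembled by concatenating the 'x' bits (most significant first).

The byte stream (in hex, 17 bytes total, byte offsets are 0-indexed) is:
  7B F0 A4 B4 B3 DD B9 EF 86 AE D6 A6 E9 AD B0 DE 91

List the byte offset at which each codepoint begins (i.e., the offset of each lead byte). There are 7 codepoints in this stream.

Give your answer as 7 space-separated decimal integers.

Answer: 0 1 5 7 10 12 15

Derivation:
Byte[0]=7B: 1-byte ASCII. cp=U+007B
Byte[1]=F0: 4-byte lead, need 3 cont bytes. acc=0x0
Byte[2]=A4: continuation. acc=(acc<<6)|0x24=0x24
Byte[3]=B4: continuation. acc=(acc<<6)|0x34=0x934
Byte[4]=B3: continuation. acc=(acc<<6)|0x33=0x24D33
Completed: cp=U+24D33 (starts at byte 1)
Byte[5]=DD: 2-byte lead, need 1 cont bytes. acc=0x1D
Byte[6]=B9: continuation. acc=(acc<<6)|0x39=0x779
Completed: cp=U+0779 (starts at byte 5)
Byte[7]=EF: 3-byte lead, need 2 cont bytes. acc=0xF
Byte[8]=86: continuation. acc=(acc<<6)|0x06=0x3C6
Byte[9]=AE: continuation. acc=(acc<<6)|0x2E=0xF1AE
Completed: cp=U+F1AE (starts at byte 7)
Byte[10]=D6: 2-byte lead, need 1 cont bytes. acc=0x16
Byte[11]=A6: continuation. acc=(acc<<6)|0x26=0x5A6
Completed: cp=U+05A6 (starts at byte 10)
Byte[12]=E9: 3-byte lead, need 2 cont bytes. acc=0x9
Byte[13]=AD: continuation. acc=(acc<<6)|0x2D=0x26D
Byte[14]=B0: continuation. acc=(acc<<6)|0x30=0x9B70
Completed: cp=U+9B70 (starts at byte 12)
Byte[15]=DE: 2-byte lead, need 1 cont bytes. acc=0x1E
Byte[16]=91: continuation. acc=(acc<<6)|0x11=0x791
Completed: cp=U+0791 (starts at byte 15)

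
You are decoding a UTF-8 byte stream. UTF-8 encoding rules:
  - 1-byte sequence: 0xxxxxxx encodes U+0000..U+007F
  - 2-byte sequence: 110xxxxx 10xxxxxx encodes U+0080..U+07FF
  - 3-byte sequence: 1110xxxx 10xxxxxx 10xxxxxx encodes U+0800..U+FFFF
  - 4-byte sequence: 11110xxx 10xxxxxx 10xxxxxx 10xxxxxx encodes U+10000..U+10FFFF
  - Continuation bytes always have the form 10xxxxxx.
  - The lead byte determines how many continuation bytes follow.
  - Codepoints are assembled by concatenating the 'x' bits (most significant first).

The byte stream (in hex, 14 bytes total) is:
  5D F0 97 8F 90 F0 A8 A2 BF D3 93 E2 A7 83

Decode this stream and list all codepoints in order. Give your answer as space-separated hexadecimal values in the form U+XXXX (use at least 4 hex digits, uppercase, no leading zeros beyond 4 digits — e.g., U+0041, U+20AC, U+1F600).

Answer: U+005D U+173D0 U+288BF U+04D3 U+29C3

Derivation:
Byte[0]=5D: 1-byte ASCII. cp=U+005D
Byte[1]=F0: 4-byte lead, need 3 cont bytes. acc=0x0
Byte[2]=97: continuation. acc=(acc<<6)|0x17=0x17
Byte[3]=8F: continuation. acc=(acc<<6)|0x0F=0x5CF
Byte[4]=90: continuation. acc=(acc<<6)|0x10=0x173D0
Completed: cp=U+173D0 (starts at byte 1)
Byte[5]=F0: 4-byte lead, need 3 cont bytes. acc=0x0
Byte[6]=A8: continuation. acc=(acc<<6)|0x28=0x28
Byte[7]=A2: continuation. acc=(acc<<6)|0x22=0xA22
Byte[8]=BF: continuation. acc=(acc<<6)|0x3F=0x288BF
Completed: cp=U+288BF (starts at byte 5)
Byte[9]=D3: 2-byte lead, need 1 cont bytes. acc=0x13
Byte[10]=93: continuation. acc=(acc<<6)|0x13=0x4D3
Completed: cp=U+04D3 (starts at byte 9)
Byte[11]=E2: 3-byte lead, need 2 cont bytes. acc=0x2
Byte[12]=A7: continuation. acc=(acc<<6)|0x27=0xA7
Byte[13]=83: continuation. acc=(acc<<6)|0x03=0x29C3
Completed: cp=U+29C3 (starts at byte 11)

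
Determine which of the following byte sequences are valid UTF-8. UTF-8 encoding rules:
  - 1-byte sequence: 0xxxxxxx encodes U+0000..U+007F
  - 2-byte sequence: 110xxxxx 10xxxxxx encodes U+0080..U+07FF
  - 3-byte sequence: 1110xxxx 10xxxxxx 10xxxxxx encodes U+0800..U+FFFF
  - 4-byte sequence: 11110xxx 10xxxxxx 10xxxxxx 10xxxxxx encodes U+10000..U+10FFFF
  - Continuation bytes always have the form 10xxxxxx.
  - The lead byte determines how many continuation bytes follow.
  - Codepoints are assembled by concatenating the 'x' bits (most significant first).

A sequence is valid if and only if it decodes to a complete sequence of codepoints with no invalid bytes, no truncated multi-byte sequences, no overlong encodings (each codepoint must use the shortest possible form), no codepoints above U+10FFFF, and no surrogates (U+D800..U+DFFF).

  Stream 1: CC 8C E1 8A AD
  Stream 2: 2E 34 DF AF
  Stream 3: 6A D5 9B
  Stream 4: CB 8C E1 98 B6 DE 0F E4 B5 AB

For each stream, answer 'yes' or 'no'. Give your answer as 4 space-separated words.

Answer: yes yes yes no

Derivation:
Stream 1: decodes cleanly. VALID
Stream 2: decodes cleanly. VALID
Stream 3: decodes cleanly. VALID
Stream 4: error at byte offset 6. INVALID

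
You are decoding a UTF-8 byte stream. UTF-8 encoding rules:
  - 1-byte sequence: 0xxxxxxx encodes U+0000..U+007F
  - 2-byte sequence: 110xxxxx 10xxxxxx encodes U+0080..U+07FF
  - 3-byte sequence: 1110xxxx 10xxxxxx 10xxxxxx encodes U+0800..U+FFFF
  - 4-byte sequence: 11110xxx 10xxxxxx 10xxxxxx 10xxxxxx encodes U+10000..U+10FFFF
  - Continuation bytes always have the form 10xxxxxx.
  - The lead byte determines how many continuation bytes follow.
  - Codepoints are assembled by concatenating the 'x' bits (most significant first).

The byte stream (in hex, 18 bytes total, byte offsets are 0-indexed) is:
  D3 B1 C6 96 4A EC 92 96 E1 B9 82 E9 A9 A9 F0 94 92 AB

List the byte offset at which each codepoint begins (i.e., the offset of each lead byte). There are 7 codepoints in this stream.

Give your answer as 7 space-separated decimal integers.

Answer: 0 2 4 5 8 11 14

Derivation:
Byte[0]=D3: 2-byte lead, need 1 cont bytes. acc=0x13
Byte[1]=B1: continuation. acc=(acc<<6)|0x31=0x4F1
Completed: cp=U+04F1 (starts at byte 0)
Byte[2]=C6: 2-byte lead, need 1 cont bytes. acc=0x6
Byte[3]=96: continuation. acc=(acc<<6)|0x16=0x196
Completed: cp=U+0196 (starts at byte 2)
Byte[4]=4A: 1-byte ASCII. cp=U+004A
Byte[5]=EC: 3-byte lead, need 2 cont bytes. acc=0xC
Byte[6]=92: continuation. acc=(acc<<6)|0x12=0x312
Byte[7]=96: continuation. acc=(acc<<6)|0x16=0xC496
Completed: cp=U+C496 (starts at byte 5)
Byte[8]=E1: 3-byte lead, need 2 cont bytes. acc=0x1
Byte[9]=B9: continuation. acc=(acc<<6)|0x39=0x79
Byte[10]=82: continuation. acc=(acc<<6)|0x02=0x1E42
Completed: cp=U+1E42 (starts at byte 8)
Byte[11]=E9: 3-byte lead, need 2 cont bytes. acc=0x9
Byte[12]=A9: continuation. acc=(acc<<6)|0x29=0x269
Byte[13]=A9: continuation. acc=(acc<<6)|0x29=0x9A69
Completed: cp=U+9A69 (starts at byte 11)
Byte[14]=F0: 4-byte lead, need 3 cont bytes. acc=0x0
Byte[15]=94: continuation. acc=(acc<<6)|0x14=0x14
Byte[16]=92: continuation. acc=(acc<<6)|0x12=0x512
Byte[17]=AB: continuation. acc=(acc<<6)|0x2B=0x144AB
Completed: cp=U+144AB (starts at byte 14)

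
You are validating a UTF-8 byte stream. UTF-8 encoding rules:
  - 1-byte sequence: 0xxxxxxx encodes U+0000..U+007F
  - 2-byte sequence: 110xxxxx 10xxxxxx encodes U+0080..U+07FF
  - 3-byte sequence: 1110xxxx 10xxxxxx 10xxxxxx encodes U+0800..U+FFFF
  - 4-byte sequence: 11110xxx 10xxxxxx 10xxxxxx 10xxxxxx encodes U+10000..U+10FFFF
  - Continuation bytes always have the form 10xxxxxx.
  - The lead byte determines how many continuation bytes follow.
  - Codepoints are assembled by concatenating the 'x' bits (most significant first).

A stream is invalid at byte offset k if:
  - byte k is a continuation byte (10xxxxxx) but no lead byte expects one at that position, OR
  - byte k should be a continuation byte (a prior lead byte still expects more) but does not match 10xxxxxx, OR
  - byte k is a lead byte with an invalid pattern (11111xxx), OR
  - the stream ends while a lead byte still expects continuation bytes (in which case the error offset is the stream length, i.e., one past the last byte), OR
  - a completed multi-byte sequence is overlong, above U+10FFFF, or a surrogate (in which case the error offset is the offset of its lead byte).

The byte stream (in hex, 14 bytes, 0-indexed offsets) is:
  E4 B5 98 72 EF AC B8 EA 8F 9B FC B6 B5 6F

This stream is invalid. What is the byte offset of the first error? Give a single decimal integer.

Byte[0]=E4: 3-byte lead, need 2 cont bytes. acc=0x4
Byte[1]=B5: continuation. acc=(acc<<6)|0x35=0x135
Byte[2]=98: continuation. acc=(acc<<6)|0x18=0x4D58
Completed: cp=U+4D58 (starts at byte 0)
Byte[3]=72: 1-byte ASCII. cp=U+0072
Byte[4]=EF: 3-byte lead, need 2 cont bytes. acc=0xF
Byte[5]=AC: continuation. acc=(acc<<6)|0x2C=0x3EC
Byte[6]=B8: continuation. acc=(acc<<6)|0x38=0xFB38
Completed: cp=U+FB38 (starts at byte 4)
Byte[7]=EA: 3-byte lead, need 2 cont bytes. acc=0xA
Byte[8]=8F: continuation. acc=(acc<<6)|0x0F=0x28F
Byte[9]=9B: continuation. acc=(acc<<6)|0x1B=0xA3DB
Completed: cp=U+A3DB (starts at byte 7)
Byte[10]=FC: INVALID lead byte (not 0xxx/110x/1110/11110)

Answer: 10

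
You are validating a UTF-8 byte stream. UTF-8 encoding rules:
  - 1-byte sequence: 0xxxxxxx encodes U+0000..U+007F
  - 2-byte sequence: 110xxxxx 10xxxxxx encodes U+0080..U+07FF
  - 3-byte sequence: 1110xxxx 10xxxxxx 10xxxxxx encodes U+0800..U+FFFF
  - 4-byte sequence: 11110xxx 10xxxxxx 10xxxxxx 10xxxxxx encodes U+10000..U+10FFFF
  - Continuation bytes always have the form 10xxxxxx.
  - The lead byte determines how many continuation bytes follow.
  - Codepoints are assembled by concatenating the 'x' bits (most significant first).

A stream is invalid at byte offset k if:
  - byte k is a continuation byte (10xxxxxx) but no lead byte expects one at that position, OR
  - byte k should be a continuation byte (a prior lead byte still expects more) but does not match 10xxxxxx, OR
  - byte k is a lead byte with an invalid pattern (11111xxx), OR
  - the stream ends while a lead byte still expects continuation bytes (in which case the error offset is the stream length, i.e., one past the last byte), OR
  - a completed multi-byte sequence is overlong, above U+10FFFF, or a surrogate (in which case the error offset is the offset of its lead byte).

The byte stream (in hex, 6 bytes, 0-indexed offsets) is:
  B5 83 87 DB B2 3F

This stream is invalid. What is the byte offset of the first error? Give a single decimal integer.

Answer: 0

Derivation:
Byte[0]=B5: INVALID lead byte (not 0xxx/110x/1110/11110)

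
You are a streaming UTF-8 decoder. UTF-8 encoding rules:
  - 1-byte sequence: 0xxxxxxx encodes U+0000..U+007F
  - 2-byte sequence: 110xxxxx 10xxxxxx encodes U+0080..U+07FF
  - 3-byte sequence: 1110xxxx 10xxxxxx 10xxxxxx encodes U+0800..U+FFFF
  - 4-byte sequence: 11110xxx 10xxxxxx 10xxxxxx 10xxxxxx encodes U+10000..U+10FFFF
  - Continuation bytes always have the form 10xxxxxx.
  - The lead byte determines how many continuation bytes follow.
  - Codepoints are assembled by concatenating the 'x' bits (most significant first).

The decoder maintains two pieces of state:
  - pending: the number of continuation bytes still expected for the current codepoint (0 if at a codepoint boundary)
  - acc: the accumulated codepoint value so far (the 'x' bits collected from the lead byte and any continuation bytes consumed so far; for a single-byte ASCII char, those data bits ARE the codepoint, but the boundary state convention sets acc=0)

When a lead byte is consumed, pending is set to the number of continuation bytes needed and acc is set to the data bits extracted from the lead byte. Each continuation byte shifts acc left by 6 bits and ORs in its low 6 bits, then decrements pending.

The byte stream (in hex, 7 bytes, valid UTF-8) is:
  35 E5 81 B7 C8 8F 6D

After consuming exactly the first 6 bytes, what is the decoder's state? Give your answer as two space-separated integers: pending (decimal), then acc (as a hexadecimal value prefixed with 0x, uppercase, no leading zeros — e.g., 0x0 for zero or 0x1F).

Byte[0]=35: 1-byte. pending=0, acc=0x0
Byte[1]=E5: 3-byte lead. pending=2, acc=0x5
Byte[2]=81: continuation. acc=(acc<<6)|0x01=0x141, pending=1
Byte[3]=B7: continuation. acc=(acc<<6)|0x37=0x5077, pending=0
Byte[4]=C8: 2-byte lead. pending=1, acc=0x8
Byte[5]=8F: continuation. acc=(acc<<6)|0x0F=0x20F, pending=0

Answer: 0 0x20F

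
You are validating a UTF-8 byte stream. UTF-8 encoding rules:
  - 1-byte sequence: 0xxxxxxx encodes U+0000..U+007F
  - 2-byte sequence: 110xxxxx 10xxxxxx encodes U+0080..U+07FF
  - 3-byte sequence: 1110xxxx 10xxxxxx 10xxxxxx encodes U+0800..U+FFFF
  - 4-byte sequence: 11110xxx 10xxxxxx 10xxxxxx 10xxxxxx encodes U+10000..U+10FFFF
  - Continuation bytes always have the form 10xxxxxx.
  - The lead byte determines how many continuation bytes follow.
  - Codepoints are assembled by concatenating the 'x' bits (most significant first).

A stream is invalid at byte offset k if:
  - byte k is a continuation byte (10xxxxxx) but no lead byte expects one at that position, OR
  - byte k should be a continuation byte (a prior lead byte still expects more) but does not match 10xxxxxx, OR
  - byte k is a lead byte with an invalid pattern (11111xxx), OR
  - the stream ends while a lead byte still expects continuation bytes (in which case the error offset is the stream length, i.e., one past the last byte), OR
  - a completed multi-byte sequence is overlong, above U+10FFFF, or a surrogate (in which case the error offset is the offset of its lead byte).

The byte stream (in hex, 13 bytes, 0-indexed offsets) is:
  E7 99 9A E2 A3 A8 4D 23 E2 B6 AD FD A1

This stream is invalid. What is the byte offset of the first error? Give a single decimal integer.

Byte[0]=E7: 3-byte lead, need 2 cont bytes. acc=0x7
Byte[1]=99: continuation. acc=(acc<<6)|0x19=0x1D9
Byte[2]=9A: continuation. acc=(acc<<6)|0x1A=0x765A
Completed: cp=U+765A (starts at byte 0)
Byte[3]=E2: 3-byte lead, need 2 cont bytes. acc=0x2
Byte[4]=A3: continuation. acc=(acc<<6)|0x23=0xA3
Byte[5]=A8: continuation. acc=(acc<<6)|0x28=0x28E8
Completed: cp=U+28E8 (starts at byte 3)
Byte[6]=4D: 1-byte ASCII. cp=U+004D
Byte[7]=23: 1-byte ASCII. cp=U+0023
Byte[8]=E2: 3-byte lead, need 2 cont bytes. acc=0x2
Byte[9]=B6: continuation. acc=(acc<<6)|0x36=0xB6
Byte[10]=AD: continuation. acc=(acc<<6)|0x2D=0x2DAD
Completed: cp=U+2DAD (starts at byte 8)
Byte[11]=FD: INVALID lead byte (not 0xxx/110x/1110/11110)

Answer: 11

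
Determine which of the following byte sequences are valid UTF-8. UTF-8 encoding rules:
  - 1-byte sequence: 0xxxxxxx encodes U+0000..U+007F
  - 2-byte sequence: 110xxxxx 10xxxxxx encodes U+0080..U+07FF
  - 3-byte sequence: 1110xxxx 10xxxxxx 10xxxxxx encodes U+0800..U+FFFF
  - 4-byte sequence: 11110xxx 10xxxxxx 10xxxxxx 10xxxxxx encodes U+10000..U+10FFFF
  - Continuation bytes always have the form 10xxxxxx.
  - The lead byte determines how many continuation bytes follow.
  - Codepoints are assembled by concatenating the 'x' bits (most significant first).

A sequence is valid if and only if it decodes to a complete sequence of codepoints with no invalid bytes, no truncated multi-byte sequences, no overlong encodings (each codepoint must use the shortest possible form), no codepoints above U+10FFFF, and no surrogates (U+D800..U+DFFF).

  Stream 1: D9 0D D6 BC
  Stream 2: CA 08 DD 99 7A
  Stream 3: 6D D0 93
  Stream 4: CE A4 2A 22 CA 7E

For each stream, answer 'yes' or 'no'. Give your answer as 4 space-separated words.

Answer: no no yes no

Derivation:
Stream 1: error at byte offset 1. INVALID
Stream 2: error at byte offset 1. INVALID
Stream 3: decodes cleanly. VALID
Stream 4: error at byte offset 5. INVALID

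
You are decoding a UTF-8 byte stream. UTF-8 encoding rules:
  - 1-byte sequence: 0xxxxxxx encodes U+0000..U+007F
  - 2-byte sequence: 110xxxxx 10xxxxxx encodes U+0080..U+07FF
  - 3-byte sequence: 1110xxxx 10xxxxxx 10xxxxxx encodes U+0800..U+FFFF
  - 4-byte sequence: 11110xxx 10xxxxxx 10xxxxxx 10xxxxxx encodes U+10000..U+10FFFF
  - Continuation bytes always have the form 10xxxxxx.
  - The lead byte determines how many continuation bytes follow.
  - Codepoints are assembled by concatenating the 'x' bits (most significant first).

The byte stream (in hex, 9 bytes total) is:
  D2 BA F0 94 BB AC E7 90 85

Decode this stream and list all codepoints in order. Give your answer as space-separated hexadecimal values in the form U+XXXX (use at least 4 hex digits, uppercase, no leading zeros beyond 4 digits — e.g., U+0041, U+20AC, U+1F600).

Answer: U+04BA U+14EEC U+7405

Derivation:
Byte[0]=D2: 2-byte lead, need 1 cont bytes. acc=0x12
Byte[1]=BA: continuation. acc=(acc<<6)|0x3A=0x4BA
Completed: cp=U+04BA (starts at byte 0)
Byte[2]=F0: 4-byte lead, need 3 cont bytes. acc=0x0
Byte[3]=94: continuation. acc=(acc<<6)|0x14=0x14
Byte[4]=BB: continuation. acc=(acc<<6)|0x3B=0x53B
Byte[5]=AC: continuation. acc=(acc<<6)|0x2C=0x14EEC
Completed: cp=U+14EEC (starts at byte 2)
Byte[6]=E7: 3-byte lead, need 2 cont bytes. acc=0x7
Byte[7]=90: continuation. acc=(acc<<6)|0x10=0x1D0
Byte[8]=85: continuation. acc=(acc<<6)|0x05=0x7405
Completed: cp=U+7405 (starts at byte 6)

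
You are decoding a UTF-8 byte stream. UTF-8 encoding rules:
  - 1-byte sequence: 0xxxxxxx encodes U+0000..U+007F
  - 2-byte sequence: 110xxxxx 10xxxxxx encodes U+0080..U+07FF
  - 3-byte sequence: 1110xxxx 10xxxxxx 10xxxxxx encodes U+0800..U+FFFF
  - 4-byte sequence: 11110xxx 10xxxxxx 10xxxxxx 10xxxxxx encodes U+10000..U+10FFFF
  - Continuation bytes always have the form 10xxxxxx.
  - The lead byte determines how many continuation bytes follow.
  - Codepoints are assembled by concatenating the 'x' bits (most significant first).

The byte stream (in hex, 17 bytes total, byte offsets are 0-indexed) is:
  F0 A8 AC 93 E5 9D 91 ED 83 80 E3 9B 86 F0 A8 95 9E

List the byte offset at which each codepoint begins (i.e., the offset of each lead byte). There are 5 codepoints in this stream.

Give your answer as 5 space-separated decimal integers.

Byte[0]=F0: 4-byte lead, need 3 cont bytes. acc=0x0
Byte[1]=A8: continuation. acc=(acc<<6)|0x28=0x28
Byte[2]=AC: continuation. acc=(acc<<6)|0x2C=0xA2C
Byte[3]=93: continuation. acc=(acc<<6)|0x13=0x28B13
Completed: cp=U+28B13 (starts at byte 0)
Byte[4]=E5: 3-byte lead, need 2 cont bytes. acc=0x5
Byte[5]=9D: continuation. acc=(acc<<6)|0x1D=0x15D
Byte[6]=91: continuation. acc=(acc<<6)|0x11=0x5751
Completed: cp=U+5751 (starts at byte 4)
Byte[7]=ED: 3-byte lead, need 2 cont bytes. acc=0xD
Byte[8]=83: continuation. acc=(acc<<6)|0x03=0x343
Byte[9]=80: continuation. acc=(acc<<6)|0x00=0xD0C0
Completed: cp=U+D0C0 (starts at byte 7)
Byte[10]=E3: 3-byte lead, need 2 cont bytes. acc=0x3
Byte[11]=9B: continuation. acc=(acc<<6)|0x1B=0xDB
Byte[12]=86: continuation. acc=(acc<<6)|0x06=0x36C6
Completed: cp=U+36C6 (starts at byte 10)
Byte[13]=F0: 4-byte lead, need 3 cont bytes. acc=0x0
Byte[14]=A8: continuation. acc=(acc<<6)|0x28=0x28
Byte[15]=95: continuation. acc=(acc<<6)|0x15=0xA15
Byte[16]=9E: continuation. acc=(acc<<6)|0x1E=0x2855E
Completed: cp=U+2855E (starts at byte 13)

Answer: 0 4 7 10 13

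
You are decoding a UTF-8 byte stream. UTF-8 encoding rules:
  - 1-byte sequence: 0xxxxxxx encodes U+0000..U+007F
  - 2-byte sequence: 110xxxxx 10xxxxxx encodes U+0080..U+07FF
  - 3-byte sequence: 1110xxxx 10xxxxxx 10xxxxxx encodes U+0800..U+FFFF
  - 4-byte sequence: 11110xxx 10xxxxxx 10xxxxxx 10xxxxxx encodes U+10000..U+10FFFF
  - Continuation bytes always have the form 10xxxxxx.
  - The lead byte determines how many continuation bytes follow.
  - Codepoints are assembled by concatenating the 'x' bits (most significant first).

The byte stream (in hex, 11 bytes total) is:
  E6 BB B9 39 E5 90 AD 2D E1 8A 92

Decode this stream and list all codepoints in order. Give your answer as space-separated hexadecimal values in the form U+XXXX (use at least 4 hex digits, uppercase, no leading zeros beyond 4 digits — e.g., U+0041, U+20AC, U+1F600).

Answer: U+6EF9 U+0039 U+542D U+002D U+1292

Derivation:
Byte[0]=E6: 3-byte lead, need 2 cont bytes. acc=0x6
Byte[1]=BB: continuation. acc=(acc<<6)|0x3B=0x1BB
Byte[2]=B9: continuation. acc=(acc<<6)|0x39=0x6EF9
Completed: cp=U+6EF9 (starts at byte 0)
Byte[3]=39: 1-byte ASCII. cp=U+0039
Byte[4]=E5: 3-byte lead, need 2 cont bytes. acc=0x5
Byte[5]=90: continuation. acc=(acc<<6)|0x10=0x150
Byte[6]=AD: continuation. acc=(acc<<6)|0x2D=0x542D
Completed: cp=U+542D (starts at byte 4)
Byte[7]=2D: 1-byte ASCII. cp=U+002D
Byte[8]=E1: 3-byte lead, need 2 cont bytes. acc=0x1
Byte[9]=8A: continuation. acc=(acc<<6)|0x0A=0x4A
Byte[10]=92: continuation. acc=(acc<<6)|0x12=0x1292
Completed: cp=U+1292 (starts at byte 8)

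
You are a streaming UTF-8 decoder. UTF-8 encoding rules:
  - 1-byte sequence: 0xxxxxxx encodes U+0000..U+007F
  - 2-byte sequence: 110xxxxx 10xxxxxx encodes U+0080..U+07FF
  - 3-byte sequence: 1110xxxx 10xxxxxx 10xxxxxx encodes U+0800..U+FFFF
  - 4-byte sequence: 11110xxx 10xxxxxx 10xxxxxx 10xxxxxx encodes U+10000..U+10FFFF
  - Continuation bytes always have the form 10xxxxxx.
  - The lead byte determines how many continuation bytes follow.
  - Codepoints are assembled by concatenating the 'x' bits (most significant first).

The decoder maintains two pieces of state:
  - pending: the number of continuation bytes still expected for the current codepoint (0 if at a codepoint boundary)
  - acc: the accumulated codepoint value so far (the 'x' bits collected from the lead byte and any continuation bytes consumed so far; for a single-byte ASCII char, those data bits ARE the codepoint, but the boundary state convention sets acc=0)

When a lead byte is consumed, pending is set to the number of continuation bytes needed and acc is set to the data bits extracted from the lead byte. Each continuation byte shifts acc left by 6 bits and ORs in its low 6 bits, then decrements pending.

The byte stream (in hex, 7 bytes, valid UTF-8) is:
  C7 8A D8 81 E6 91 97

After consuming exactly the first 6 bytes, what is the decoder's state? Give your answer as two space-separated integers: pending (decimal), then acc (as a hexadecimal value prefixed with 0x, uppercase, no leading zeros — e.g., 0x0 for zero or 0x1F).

Byte[0]=C7: 2-byte lead. pending=1, acc=0x7
Byte[1]=8A: continuation. acc=(acc<<6)|0x0A=0x1CA, pending=0
Byte[2]=D8: 2-byte lead. pending=1, acc=0x18
Byte[3]=81: continuation. acc=(acc<<6)|0x01=0x601, pending=0
Byte[4]=E6: 3-byte lead. pending=2, acc=0x6
Byte[5]=91: continuation. acc=(acc<<6)|0x11=0x191, pending=1

Answer: 1 0x191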